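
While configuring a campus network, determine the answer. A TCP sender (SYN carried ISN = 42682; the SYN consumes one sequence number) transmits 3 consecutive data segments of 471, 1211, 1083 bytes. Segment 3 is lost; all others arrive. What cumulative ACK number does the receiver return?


SYN uses sequence number 42682; first data byte = ISN + 1 = 42683.
Segment 1: SEQ = 42683, len = 471 B, covers [42683, 43153]
Segment 2: SEQ = 43154, len = 1211 B, covers [43154, 44364]
Segment 3: SEQ = 44365, len = 1083 B, covers [44365, 45447] [LOST]
In-order data received: bytes [42683, 44364] (segments 1..2).
Segment 3 missing -> gap begins at byte 44365.
Cumulative ACK = next expected in-order byte = 42683 + 471 + 1211 = 44365

44365


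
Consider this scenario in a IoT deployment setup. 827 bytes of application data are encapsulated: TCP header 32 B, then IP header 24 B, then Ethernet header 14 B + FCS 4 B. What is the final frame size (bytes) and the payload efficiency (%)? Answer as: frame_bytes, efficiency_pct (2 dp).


TCP segment = 827 + 32 = 859 B
IP packet = 859 + 24 = 883 B
Ethernet frame = 883 + 14 + 4 = 901 B
Efficiency = app / frame = 827 / 901 = 0.917869 = 91.7869% -> 91.79% (2 dp)

901, 91.79


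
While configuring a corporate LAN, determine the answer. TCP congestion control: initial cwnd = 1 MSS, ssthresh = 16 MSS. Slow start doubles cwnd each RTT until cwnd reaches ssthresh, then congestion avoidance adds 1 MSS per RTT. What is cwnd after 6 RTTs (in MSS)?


RTT 0: cwnd = 1 MSS (initial)
RTT 1: cwnd = 2 MSS (slow start, doubled)
RTT 2: cwnd = 4 MSS (slow start, doubled)
RTT 3: cwnd = 8 MSS (slow start, doubled)
RTT 4: cwnd = 16 MSS (slow start, doubled)
RTT 5: cwnd = 17 MSS (congestion avoidance, +1)
RTT 6: cwnd = 18 MSS (congestion avoidance, +1)

18


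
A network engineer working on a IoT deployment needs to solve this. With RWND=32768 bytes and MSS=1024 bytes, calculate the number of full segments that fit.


Given: RWND = 32768 bytes, MSS = 1024 bytes
Full segments = floor(RWND / MSS)
Full segments = floor(32768 / 1024)
Full segments = floor(32.0) = 32

32


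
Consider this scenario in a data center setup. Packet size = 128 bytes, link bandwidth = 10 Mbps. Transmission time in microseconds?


Given: packet = 128 bytes, bandwidth = 10 Mbps
Packet in bits = 128 * 8 = 1024 bits
Bandwidth = 10 * 10^6 = 10000000 bps
Time = 1024 / 10000000 seconds
Time in us = 1024 * 10^6 / 10000000 = 102.4

102.4


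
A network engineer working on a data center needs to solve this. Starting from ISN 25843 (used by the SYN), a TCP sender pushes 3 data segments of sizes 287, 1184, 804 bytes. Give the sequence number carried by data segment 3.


The SYN occupies sequence number ISN = 25843, so the first data byte is ISN + 1 = 25844.
SEQ of data segment i = (ISN + 1) + sum of payload sizes of segments 1..i-1.
Segment 1: SEQ = 25844, payload = 287 bytes
Segment 2: SEQ = 26131, payload = 1184 bytes
Segment 3: SEQ = 27315, payload = 804 bytes
SEQ of segment 3 = 25844 + 287 + 1184 = 27315

27315


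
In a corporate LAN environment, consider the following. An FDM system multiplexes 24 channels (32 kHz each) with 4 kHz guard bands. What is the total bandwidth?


Given: 24 channels, 32 kHz each, guard = 4 kHz
Channel bandwidth = 24 * 32 = 768 kHz
Guard bands = 23 gaps * 4 kHz = 92 kHz
Total = 768 + 92 = 860 kHz

860


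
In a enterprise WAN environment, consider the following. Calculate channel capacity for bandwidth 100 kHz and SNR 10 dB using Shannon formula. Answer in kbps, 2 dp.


Given: B = 100 kHz, SNR = 10 dB
SNR linear = 10^(10/10) = 10
1 + SNR = 11
log2(11) = 3.4594316186
C = 100 * 1000 * 3.4594316186 = 345943.1619 bps
C = 345.943162 kbps -> 345.94 kbps (2 dp)

345.94


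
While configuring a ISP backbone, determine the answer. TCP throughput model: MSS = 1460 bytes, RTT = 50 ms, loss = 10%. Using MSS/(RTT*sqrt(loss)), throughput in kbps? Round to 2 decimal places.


Given: MSS = 1460 bytes, RTT = 50 ms, loss = 10%
RTT in seconds = 50 / 1000 = 0.05
Loss rate = 10% = 0.1
sqrt(loss) = sqrt(0.1) = 0.316227766017
Throughput (bytes/s) = 1460 / (0.05 * 0.316227766017) = 92338.5077
Throughput (kbps) = 92338.5077 * 8 / 1000 = 738.708061 -> 738.71 kbps (2 dp)

738.71


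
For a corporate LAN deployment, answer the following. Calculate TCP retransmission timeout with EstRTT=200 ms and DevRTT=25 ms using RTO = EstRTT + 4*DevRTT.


Given: EstRTT = 200 ms, DevRTT = 25 ms
Timeout = EstRTT + 4 * DevRTT
4 * DevRTT = 4 * 25 = 100
Timeout = 200 + 100 = 300 ms

300


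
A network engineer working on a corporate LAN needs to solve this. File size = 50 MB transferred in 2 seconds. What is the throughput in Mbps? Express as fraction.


Given: file = 50 MB, time = 2 s
File in Mb = 50 * 8 = 400 Mb
Throughput = 400 / 2 Mbps
Throughput = 200 Mbps

200


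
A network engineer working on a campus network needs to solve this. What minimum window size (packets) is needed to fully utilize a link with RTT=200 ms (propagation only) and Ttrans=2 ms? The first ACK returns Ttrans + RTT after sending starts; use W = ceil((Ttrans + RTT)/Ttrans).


Given: Ttrans = 2 ms, RTT = 200 ms (= 2 * Tprop, Tprop = 100 ms)
Time until first ACK returns = Ttrans + RTT = 2 + 200 = 202 ms
Need W * Ttrans >= Ttrans + RTT  ->  W >= (Ttrans + RTT) / Ttrans
(Ttrans + RTT) / Ttrans = 202 / 2 = 101
W_min = ceil(101) = 101

101


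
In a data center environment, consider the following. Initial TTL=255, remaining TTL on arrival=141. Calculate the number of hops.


Given: initial TTL = 255, received TTL = 141
Hops = initial TTL - received TTL
Hops = 255 - 141 = 114

114


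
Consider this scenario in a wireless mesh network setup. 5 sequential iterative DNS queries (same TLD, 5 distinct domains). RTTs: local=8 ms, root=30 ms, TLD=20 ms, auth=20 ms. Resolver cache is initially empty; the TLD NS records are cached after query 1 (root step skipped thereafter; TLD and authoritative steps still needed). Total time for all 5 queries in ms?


Lookup 1 (cold cache): local + root + TLD + auth = 8 + 30 + 20 + 20 = 78 ms
Lookups 2..5 (TLD NS cached -> skip root; new domain -> still ask TLD and auth): local + TLD + auth = 8 + 20 + 20 = 48 ms each
Remaining 4 lookups: 4 * 48 = 192 ms
Total = 78 + 192 = 270 ms

270


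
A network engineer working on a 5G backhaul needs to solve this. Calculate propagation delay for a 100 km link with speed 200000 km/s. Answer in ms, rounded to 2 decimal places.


Given: distance = 100 km, speed = 200000 km/s
Delay = distance / speed = 100 / 200000 seconds
Delay in ms = 100 * 1000 / 200000
Delay = 0.5000 ms
Rounded to 2 dp = 0.50 ms

0.50


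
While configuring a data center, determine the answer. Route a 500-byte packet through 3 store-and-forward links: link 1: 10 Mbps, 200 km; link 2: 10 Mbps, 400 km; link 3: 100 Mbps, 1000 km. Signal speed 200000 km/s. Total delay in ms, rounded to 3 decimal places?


Packet = 500 bytes = 4000 bits. Store-and-forward: sum (t_trans + t_prop) per link.
Link 1: t_trans = 4000/(10*10^6) s = 0.4000 ms; t_prop = 200/200000 s = 1.0000 ms; subtotal = 1.4000 ms
Link 2: t_trans = 4000/(10*10^6) s = 0.4000 ms; t_prop = 400/200000 s = 2.0000 ms; subtotal = 2.4000 ms
Link 3: t_trans = 4000/(100*10^6) s = 0.0400 ms; t_prop = 1000/200000 s = 5.0000 ms; subtotal = 5.0400 ms
End-to-end = 1.4000 + 2.4000 + 5.0400 = 8.8400 ms -> 8.840 ms (3 dp)

8.840


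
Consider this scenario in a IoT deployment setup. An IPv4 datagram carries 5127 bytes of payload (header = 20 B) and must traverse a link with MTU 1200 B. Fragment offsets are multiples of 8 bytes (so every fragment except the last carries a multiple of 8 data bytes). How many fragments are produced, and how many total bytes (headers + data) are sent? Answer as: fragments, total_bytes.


Max data per non-final fragment = floor((MTU - header)/8)*8 = floor((1200 - 20)/8)*8 = floor(1180/8)*8 = 1176 B
Final fragment needs no 8-byte alignment: it can carry up to MTU - header = 1180 B
Non-final fragments needed = ceil((payload - 1180) / 1176) = ceil(3947/1176) = ceil(3.3563) = 4
Number of fragments = 4 + 1 = 5
Fragment sizes (data): 4 * 1176 B + 423 B (last, 423 <= 1180 OK)
Total bytes sent = payload + n_frags * header = 5127 + 5*20 = 5127 + 100 = 5227 B

5, 5227


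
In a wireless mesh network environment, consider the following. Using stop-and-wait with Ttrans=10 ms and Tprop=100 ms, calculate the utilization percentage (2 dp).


Given: Ttrans = 10 ms, Tprop = 100 ms
RTT = 2 * Tprop = 2 * 100 = 200 ms
U = Ttrans / (Ttrans + RTT)
U = 10 / (10 + 200)
U = 10 / 210 = 0.047619
U% = 4.76%

4.76


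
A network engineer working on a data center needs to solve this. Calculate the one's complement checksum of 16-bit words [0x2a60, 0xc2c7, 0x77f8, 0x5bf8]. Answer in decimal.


Given words: [0x2a60, 0xc2c7, 0x77f8, 0x5bf8]
Step 1: Sum all words
Raw sum = 10848 + 49863 + 30712 + 23544 = 114967
Step 2: Fold carry: (49431 + 1) = 49432
One's complement = ~49432 & 0xFFFF = 16103

16103


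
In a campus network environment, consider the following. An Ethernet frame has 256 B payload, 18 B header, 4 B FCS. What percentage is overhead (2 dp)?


Given: payload = 256 B, header = 18 B, trailer = 4 B
Overhead bytes = header + trailer = 18 + 4 = 22
Total frame = payload + overhead = 256 + 22 = 278
Overhead % = 22 / 278 * 100 = 7.9137% -> 7.91% (2 dp)

7.91


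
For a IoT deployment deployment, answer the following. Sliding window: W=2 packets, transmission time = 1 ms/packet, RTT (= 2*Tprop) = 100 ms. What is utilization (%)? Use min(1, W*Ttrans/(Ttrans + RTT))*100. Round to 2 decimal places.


Given: W = 2, Ttrans = 1 ms, RTT = 100 ms (= 2 * Tprop, Tprop = 50 ms)
Cycle time = Ttrans + RTT = 1 + 100 = 101 ms (first packet sent until its ACK returns)
W * Ttrans = 2 * 1 = 2 ms of sending per cycle
W * Ttrans / (Ttrans + RTT) = 2 / 101 = 0.019802
U = min(1, 0.019802) = 0.019802
U% = 1.98%

1.98


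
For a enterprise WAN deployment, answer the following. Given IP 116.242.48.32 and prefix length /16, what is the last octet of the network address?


Given: IP = 116.242.48.32, prefix = /16
Subnet mask = 255.255.0.0
Last octet of IP: 32
Last octet of mask: 0
Network last octet = 32 AND 0 = 0

0


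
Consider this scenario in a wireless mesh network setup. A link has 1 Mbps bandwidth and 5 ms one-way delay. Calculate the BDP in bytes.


Given: bandwidth = 1 Mbps, delay = 5 ms
BDP in bits = 1 * 10^6 * 5 / 1000
BDP in bits = 5000
BDP in bytes = 5000 / 8 = 625

625


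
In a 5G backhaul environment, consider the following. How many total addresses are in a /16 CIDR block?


Given: CIDR prefix /16
Host bits = 32 - 16 = 16
Total addresses = 2^16 = 65536

65536


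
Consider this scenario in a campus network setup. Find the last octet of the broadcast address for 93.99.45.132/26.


Given: IP = 93.99.45.132, prefix = /26
Host bits = 32 - 26 = 6
Network last octet = 132 AND mask = 128
Host part size = 2^6 - 1 = 63
Broadcast last octet = 128 OR 63 = 191

191


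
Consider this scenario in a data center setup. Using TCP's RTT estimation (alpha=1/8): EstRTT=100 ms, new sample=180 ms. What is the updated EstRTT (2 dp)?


Given: EstRTT = 100 ms, SampleRTT = 180 ms, alpha = 1/8
New EstRTT = (1 - alpha) * EstRTT + alpha * SampleRTT
(7/8) * 100 = 87.5
(1/8) * 180 = 22.5
New EstRTT = 87.5 + 22.5 = 110 ms -> 110.00 ms (2 dp)

110.00


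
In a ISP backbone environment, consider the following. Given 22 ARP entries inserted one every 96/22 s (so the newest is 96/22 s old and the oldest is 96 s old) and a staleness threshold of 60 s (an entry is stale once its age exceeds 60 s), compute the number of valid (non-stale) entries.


Ages are k * 96/22 s for k = 1..22 (spacing = 4.3636 s).
Entry k is valid iff k * 96/22 <= 60 iff k <= 22 * 60 / 96 = 13.7500
n_valid = floor(13.7500) = 13
(n_stale = 22 - 13 = 9)

13


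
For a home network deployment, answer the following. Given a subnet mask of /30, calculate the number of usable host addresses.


Given: subnet mask /30
Host bits = 32 - 30 = 2
Total addresses = 2^2 = 4
Usable hosts = 4 - 2 (network + broadcast) = 2

2


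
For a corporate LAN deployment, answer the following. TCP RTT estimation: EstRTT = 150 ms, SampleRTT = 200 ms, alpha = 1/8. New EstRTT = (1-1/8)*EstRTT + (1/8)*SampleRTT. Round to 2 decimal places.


Given: EstRTT = 150 ms, SampleRTT = 200 ms, alpha = 1/8
New EstRTT = (1 - alpha) * EstRTT + alpha * SampleRTT
(7/8) * 150 = 131.25
(1/8) * 200 = 25
New EstRTT = 131.25 + 25 = 156.25 ms -> 156.25 ms (2 dp)

156.25


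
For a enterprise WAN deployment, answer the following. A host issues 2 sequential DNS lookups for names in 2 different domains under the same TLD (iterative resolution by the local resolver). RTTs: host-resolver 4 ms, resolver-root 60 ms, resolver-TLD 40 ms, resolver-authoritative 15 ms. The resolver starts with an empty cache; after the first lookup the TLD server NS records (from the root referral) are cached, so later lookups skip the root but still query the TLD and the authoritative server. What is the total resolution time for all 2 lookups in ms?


Lookup 1 (cold cache): local + root + TLD + auth = 4 + 60 + 40 + 15 = 119 ms
Lookups 2..2 (TLD NS cached -> skip root; new domain -> still ask TLD and auth): local + TLD + auth = 4 + 40 + 15 = 59 ms each
Remaining 1 lookups: 1 * 59 = 59 ms
Total = 119 + 59 = 178 ms

178


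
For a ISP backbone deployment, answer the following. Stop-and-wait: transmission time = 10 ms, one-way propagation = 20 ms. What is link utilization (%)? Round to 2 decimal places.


Given: Ttrans = 10 ms, Tprop = 20 ms
RTT = 2 * Tprop = 2 * 20 = 40 ms
U = Ttrans / (Ttrans + RTT)
U = 10 / (10 + 40)
U = 10 / 50 = 0.2
U% = 20.00%

20.00


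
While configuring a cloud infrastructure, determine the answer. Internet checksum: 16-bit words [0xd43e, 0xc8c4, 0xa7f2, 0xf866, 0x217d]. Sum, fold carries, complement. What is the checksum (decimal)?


Given words: [0xd43e, 0xc8c4, 0xa7f2, 0xf866, 0x217d]
Step 1: Sum all words
Raw sum = 54334 + 51396 + 42994 + 63590 + 8573 = 220887
Step 2: Fold carry: (24279 + 3) = 24282
One's complement = ~24282 & 0xFFFF = 41253

41253


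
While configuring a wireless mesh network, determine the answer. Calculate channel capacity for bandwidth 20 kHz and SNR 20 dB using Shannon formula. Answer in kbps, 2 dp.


Given: B = 20 kHz, SNR = 20 dB
SNR linear = 10^(20/10) = 100
1 + SNR = 101
log2(101) = 6.6582114828
C = 20 * 1000 * 6.6582114828 = 133164.2297 bps
C = 133.164230 kbps -> 133.16 kbps (2 dp)

133.16


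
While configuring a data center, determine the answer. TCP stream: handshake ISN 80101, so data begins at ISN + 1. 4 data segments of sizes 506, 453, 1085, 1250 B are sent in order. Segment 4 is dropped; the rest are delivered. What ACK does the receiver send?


SYN uses sequence number 80101; first data byte = ISN + 1 = 80102.
Segment 1: SEQ = 80102, len = 506 B, covers [80102, 80607]
Segment 2: SEQ = 80608, len = 453 B, covers [80608, 81060]
Segment 3: SEQ = 81061, len = 1085 B, covers [81061, 82145]
Segment 4: SEQ = 82146, len = 1250 B, covers [82146, 83395] [LOST]
In-order data received: bytes [80102, 82145] (segments 1..3).
Segment 4 missing -> gap begins at byte 82146.
Cumulative ACK = next expected in-order byte = 80102 + 506 + 453 + 1085 = 82146

82146


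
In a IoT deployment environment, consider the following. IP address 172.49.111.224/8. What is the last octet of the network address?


Given: IP = 172.49.111.224, prefix = /8
Subnet mask = 255.0.0.0
Last octet of IP: 224
Last octet of mask: 0
Network last octet = 224 AND 0 = 0

0


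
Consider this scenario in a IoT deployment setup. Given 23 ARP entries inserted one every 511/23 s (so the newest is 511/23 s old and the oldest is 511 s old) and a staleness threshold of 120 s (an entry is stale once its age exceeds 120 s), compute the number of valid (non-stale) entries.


Ages are k * 511/23 s for k = 1..23 (spacing = 22.2174 s).
Entry k is valid iff k * 511/23 <= 120 iff k <= 23 * 120 / 511 = 5.4012
n_valid = floor(5.4012) = 5
(n_stale = 23 - 5 = 18)

5


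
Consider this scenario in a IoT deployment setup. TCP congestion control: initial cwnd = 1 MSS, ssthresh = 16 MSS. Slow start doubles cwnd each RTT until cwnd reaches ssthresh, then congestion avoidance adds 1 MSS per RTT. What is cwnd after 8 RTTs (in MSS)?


RTT 0: cwnd = 1 MSS (initial)
RTT 1: cwnd = 2 MSS (slow start, doubled)
RTT 2: cwnd = 4 MSS (slow start, doubled)
RTT 3: cwnd = 8 MSS (slow start, doubled)
RTT 4: cwnd = 16 MSS (slow start, doubled)
RTT 5: cwnd = 17 MSS (congestion avoidance, +1)
RTT 6: cwnd = 18 MSS (congestion avoidance, +1)
RTT 7: cwnd = 19 MSS (congestion avoidance, +1)
RTT 8: cwnd = 20 MSS (congestion avoidance, +1)

20


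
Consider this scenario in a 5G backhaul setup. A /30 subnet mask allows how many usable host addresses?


Given: subnet mask /30
Host bits = 32 - 30 = 2
Total addresses = 2^2 = 4
Usable hosts = 4 - 2 (network + broadcast) = 2

2


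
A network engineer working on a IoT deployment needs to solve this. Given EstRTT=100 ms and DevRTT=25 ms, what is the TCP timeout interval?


Given: EstRTT = 100 ms, DevRTT = 25 ms
Timeout = EstRTT + 4 * DevRTT
4 * DevRTT = 4 * 25 = 100
Timeout = 100 + 100 = 200 ms

200


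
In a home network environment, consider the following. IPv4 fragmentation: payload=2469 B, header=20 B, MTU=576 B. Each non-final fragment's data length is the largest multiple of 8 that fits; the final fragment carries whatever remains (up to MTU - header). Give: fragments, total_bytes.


Max data per non-final fragment = floor((MTU - header)/8)*8 = floor((576 - 20)/8)*8 = floor(556/8)*8 = 552 B
Final fragment needs no 8-byte alignment: it can carry up to MTU - header = 556 B
Non-final fragments needed = ceil((payload - 556) / 552) = ceil(1913/552) = ceil(3.4656) = 4
Number of fragments = 4 + 1 = 5
Fragment sizes (data): 4 * 552 B + 261 B (last, 261 <= 556 OK)
Total bytes sent = payload + n_frags * header = 2469 + 5*20 = 2469 + 100 = 2569 B

5, 2569


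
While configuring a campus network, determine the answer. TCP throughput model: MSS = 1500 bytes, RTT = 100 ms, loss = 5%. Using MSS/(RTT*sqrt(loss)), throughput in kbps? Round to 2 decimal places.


Given: MSS = 1500 bytes, RTT = 100 ms, loss = 5%
RTT in seconds = 100 / 1000 = 0.1
Loss rate = 5% = 0.05
sqrt(loss) = sqrt(0.05) = 0.223606797750
Throughput (bytes/s) = 1500 / (0.1 * 0.223606797750) = 67082.0393
Throughput (kbps) = 67082.0393 * 8 / 1000 = 536.656315 -> 536.66 kbps (2 dp)

536.66


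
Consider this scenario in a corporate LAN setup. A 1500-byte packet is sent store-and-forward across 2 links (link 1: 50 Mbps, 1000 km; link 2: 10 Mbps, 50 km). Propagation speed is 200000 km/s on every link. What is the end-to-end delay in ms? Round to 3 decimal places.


Packet = 1500 bytes = 12000 bits. Store-and-forward: sum (t_trans + t_prop) per link.
Link 1: t_trans = 12000/(50*10^6) s = 0.2400 ms; t_prop = 1000/200000 s = 5.0000 ms; subtotal = 5.2400 ms
Link 2: t_trans = 12000/(10*10^6) s = 1.2000 ms; t_prop = 50/200000 s = 0.2500 ms; subtotal = 1.4500 ms
End-to-end = 5.2400 + 1.4500 = 6.6900 ms -> 6.690 ms (3 dp)

6.690


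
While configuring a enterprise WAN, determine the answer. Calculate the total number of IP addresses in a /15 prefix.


Given: CIDR prefix /15
Host bits = 32 - 15 = 17
Total addresses = 2^17 = 131072

131072


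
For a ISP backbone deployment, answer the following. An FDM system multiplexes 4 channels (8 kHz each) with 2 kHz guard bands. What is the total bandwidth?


Given: 4 channels, 8 kHz each, guard = 2 kHz
Channel bandwidth = 4 * 8 = 32 kHz
Guard bands = 3 gaps * 2 kHz = 6 kHz
Total = 32 + 6 = 38 kHz

38


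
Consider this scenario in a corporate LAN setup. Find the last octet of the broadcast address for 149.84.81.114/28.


Given: IP = 149.84.81.114, prefix = /28
Host bits = 32 - 28 = 4
Network last octet = 114 AND mask = 112
Host part size = 2^4 - 1 = 15
Broadcast last octet = 112 OR 15 = 127

127


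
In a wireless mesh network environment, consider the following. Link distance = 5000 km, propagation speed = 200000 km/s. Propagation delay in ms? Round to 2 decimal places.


Given: distance = 5000 km, speed = 200000 km/s
Delay = distance / speed = 5000 / 200000 seconds
Delay in ms = 5000 * 1000 / 200000
Delay = 25.0000 ms
Rounded to 2 dp = 25.00 ms

25.00


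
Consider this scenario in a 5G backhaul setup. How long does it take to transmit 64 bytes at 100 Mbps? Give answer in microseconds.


Given: packet = 64 bytes, bandwidth = 100 Mbps
Packet in bits = 64 * 8 = 512 bits
Bandwidth = 100 * 10^6 = 100000000 bps
Time = 512 / 100000000 seconds
Time in us = 512 * 10^6 / 100000000 = 5.12

5.12


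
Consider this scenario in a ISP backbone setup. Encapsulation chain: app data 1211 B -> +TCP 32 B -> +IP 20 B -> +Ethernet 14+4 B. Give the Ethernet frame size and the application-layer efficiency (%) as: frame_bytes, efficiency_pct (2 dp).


TCP segment = 1211 + 32 = 1243 B
IP packet = 1243 + 20 = 1263 B
Ethernet frame = 1263 + 14 + 4 = 1281 B
Efficiency = app / frame = 1211 / 1281 = 0.945355 = 94.5355% -> 94.54% (2 dp)

1281, 94.54


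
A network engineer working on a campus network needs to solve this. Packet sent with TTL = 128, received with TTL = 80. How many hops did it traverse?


Given: initial TTL = 128, received TTL = 80
Hops = initial TTL - received TTL
Hops = 128 - 80 = 48

48


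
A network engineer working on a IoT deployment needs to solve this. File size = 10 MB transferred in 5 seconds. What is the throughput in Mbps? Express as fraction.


Given: file = 10 MB, time = 5 s
File in Mb = 10 * 8 = 80 Mb
Throughput = 80 / 5 Mbps
Throughput = 16 Mbps

16


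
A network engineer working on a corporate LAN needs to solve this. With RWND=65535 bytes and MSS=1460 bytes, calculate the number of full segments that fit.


Given: RWND = 65535 bytes, MSS = 1460 bytes
Full segments = floor(RWND / MSS)
Full segments = floor(65535 / 1460)
Full segments = floor(44.887) = 44

44


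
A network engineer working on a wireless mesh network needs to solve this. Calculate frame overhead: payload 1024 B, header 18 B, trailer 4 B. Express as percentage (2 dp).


Given: payload = 1024 B, header = 18 B, trailer = 4 B
Overhead bytes = header + trailer = 18 + 4 = 22
Total frame = payload + overhead = 1024 + 22 = 1046
Overhead % = 22 / 1046 * 100 = 2.1033% -> 2.10% (2 dp)

2.10


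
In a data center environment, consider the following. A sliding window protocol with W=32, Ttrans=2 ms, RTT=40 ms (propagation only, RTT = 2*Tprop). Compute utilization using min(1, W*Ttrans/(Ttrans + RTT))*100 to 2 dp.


Given: W = 32, Ttrans = 2 ms, RTT = 40 ms (= 2 * Tprop, Tprop = 20 ms)
Cycle time = Ttrans + RTT = 2 + 40 = 42 ms (first packet sent until its ACK returns)
W * Ttrans = 32 * 2 = 64 ms of sending per cycle
W * Ttrans / (Ttrans + RTT) = 64 / 42 = 1.523810
U = min(1, 1.523810) = 1.000000
U% = 100.00%

100.00


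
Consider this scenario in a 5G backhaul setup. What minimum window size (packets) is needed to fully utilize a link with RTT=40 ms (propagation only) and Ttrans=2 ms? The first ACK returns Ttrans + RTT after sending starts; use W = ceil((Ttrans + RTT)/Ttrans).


Given: Ttrans = 2 ms, RTT = 40 ms (= 2 * Tprop, Tprop = 20 ms)
Time until first ACK returns = Ttrans + RTT = 2 + 40 = 42 ms
Need W * Ttrans >= Ttrans + RTT  ->  W >= (Ttrans + RTT) / Ttrans
(Ttrans + RTT) / Ttrans = 42 / 2 = 21
W_min = ceil(21) = 21

21


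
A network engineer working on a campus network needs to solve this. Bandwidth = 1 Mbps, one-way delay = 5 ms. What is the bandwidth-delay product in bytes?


Given: bandwidth = 1 Mbps, delay = 5 ms
BDP in bits = 1 * 10^6 * 5 / 1000
BDP in bits = 5000
BDP in bytes = 5000 / 8 = 625

625


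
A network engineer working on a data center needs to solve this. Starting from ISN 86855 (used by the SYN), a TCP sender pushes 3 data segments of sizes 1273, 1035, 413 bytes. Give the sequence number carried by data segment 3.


The SYN occupies sequence number ISN = 86855, so the first data byte is ISN + 1 = 86856.
SEQ of data segment i = (ISN + 1) + sum of payload sizes of segments 1..i-1.
Segment 1: SEQ = 86856, payload = 1273 bytes
Segment 2: SEQ = 88129, payload = 1035 bytes
Segment 3: SEQ = 89164, payload = 413 bytes
SEQ of segment 3 = 86856 + 1273 + 1035 = 89164

89164


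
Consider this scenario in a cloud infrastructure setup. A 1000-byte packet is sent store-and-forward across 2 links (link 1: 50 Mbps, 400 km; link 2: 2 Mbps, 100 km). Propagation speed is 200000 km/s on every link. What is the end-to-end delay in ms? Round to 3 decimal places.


Packet = 1000 bytes = 8000 bits. Store-and-forward: sum (t_trans + t_prop) per link.
Link 1: t_trans = 8000/(50*10^6) s = 0.1600 ms; t_prop = 400/200000 s = 2.0000 ms; subtotal = 2.1600 ms
Link 2: t_trans = 8000/(2*10^6) s = 4.0000 ms; t_prop = 100/200000 s = 0.5000 ms; subtotal = 4.5000 ms
End-to-end = 2.1600 + 4.5000 = 6.6600 ms -> 6.660 ms (3 dp)

6.660


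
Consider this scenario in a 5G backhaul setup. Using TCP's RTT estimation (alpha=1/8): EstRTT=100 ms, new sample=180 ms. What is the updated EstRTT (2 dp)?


Given: EstRTT = 100 ms, SampleRTT = 180 ms, alpha = 1/8
New EstRTT = (1 - alpha) * EstRTT + alpha * SampleRTT
(7/8) * 100 = 87.5
(1/8) * 180 = 22.5
New EstRTT = 87.5 + 22.5 = 110 ms -> 110.00 ms (2 dp)

110.00


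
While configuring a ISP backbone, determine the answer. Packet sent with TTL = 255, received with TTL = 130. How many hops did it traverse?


Given: initial TTL = 255, received TTL = 130
Hops = initial TTL - received TTL
Hops = 255 - 130 = 125

125


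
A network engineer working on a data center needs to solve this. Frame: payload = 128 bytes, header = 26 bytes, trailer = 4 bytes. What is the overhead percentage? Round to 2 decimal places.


Given: payload = 128 B, header = 26 B, trailer = 4 B
Overhead bytes = header + trailer = 26 + 4 = 30
Total frame = payload + overhead = 128 + 30 = 158
Overhead % = 30 / 158 * 100 = 18.9873% -> 18.99% (2 dp)

18.99


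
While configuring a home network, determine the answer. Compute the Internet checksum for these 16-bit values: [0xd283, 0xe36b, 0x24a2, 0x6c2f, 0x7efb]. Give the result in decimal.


Given words: [0xd283, 0xe36b, 0x24a2, 0x6c2f, 0x7efb]
Step 1: Sum all words
Raw sum = 53891 + 58219 + 9378 + 27695 + 32507 = 181690
Step 2: Fold carry: (50618 + 2) = 50620
One's complement = ~50620 & 0xFFFF = 14915

14915


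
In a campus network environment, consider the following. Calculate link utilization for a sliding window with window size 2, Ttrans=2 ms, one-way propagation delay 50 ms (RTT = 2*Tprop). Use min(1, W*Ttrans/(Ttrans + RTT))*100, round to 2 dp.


Given: W = 2, Ttrans = 2 ms, RTT = 100 ms (= 2 * Tprop, Tprop = 50 ms)
Cycle time = Ttrans + RTT = 2 + 100 = 102 ms (first packet sent until its ACK returns)
W * Ttrans = 2 * 2 = 4 ms of sending per cycle
W * Ttrans / (Ttrans + RTT) = 4 / 102 = 0.039216
U = min(1, 0.039216) = 0.039216
U% = 3.92%

3.92


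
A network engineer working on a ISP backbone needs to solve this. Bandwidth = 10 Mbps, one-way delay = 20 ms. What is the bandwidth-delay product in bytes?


Given: bandwidth = 10 Mbps, delay = 20 ms
BDP in bits = 10 * 10^6 * 20 / 1000
BDP in bits = 200000
BDP in bytes = 200000 / 8 = 25000

25000


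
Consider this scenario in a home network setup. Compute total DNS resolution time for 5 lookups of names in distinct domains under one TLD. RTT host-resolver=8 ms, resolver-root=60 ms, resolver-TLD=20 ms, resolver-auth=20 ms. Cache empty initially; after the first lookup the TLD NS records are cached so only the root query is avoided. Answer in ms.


Lookup 1 (cold cache): local + root + TLD + auth = 8 + 60 + 20 + 20 = 108 ms
Lookups 2..5 (TLD NS cached -> skip root; new domain -> still ask TLD and auth): local + TLD + auth = 8 + 20 + 20 = 48 ms each
Remaining 4 lookups: 4 * 48 = 192 ms
Total = 108 + 192 = 300 ms

300


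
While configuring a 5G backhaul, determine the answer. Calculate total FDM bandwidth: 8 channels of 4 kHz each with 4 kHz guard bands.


Given: 8 channels, 4 kHz each, guard = 4 kHz
Channel bandwidth = 8 * 4 = 32 kHz
Guard bands = 7 gaps * 4 kHz = 28 kHz
Total = 32 + 28 = 60 kHz

60


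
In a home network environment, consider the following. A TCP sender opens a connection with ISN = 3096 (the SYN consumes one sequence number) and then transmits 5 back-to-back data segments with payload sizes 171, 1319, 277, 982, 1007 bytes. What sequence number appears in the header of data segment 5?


The SYN occupies sequence number ISN = 3096, so the first data byte is ISN + 1 = 3097.
SEQ of data segment i = (ISN + 1) + sum of payload sizes of segments 1..i-1.
Segment 1: SEQ = 3097, payload = 171 bytes
Segment 2: SEQ = 3268, payload = 1319 bytes
Segment 3: SEQ = 4587, payload = 277 bytes
Segment 4: SEQ = 4864, payload = 982 bytes
Segment 5: SEQ = 5846, payload = 1007 bytes
SEQ of segment 5 = 3097 + 171 + 1319 + 277 + 982 = 5846

5846


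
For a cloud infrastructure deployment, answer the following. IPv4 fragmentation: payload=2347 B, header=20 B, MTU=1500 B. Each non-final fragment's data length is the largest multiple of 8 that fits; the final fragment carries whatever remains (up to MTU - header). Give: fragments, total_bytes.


Max data per non-final fragment = floor((MTU - header)/8)*8 = floor((1500 - 20)/8)*8 = floor(1480/8)*8 = 1480 B
Final fragment needs no 8-byte alignment: it can carry up to MTU - header = 1480 B
Non-final fragments needed = ceil((payload - 1480) / 1480) = ceil(867/1480) = ceil(0.5858) = 1
Number of fragments = 1 + 1 = 2
Fragment sizes (data): 1 * 1480 B + 867 B (last, 867 <= 1480 OK)
Total bytes sent = payload + n_frags * header = 2347 + 2*20 = 2347 + 40 = 2387 B

2, 2387


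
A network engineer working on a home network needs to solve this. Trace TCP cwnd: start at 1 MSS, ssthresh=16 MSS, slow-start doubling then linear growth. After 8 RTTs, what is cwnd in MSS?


RTT 0: cwnd = 1 MSS (initial)
RTT 1: cwnd = 2 MSS (slow start, doubled)
RTT 2: cwnd = 4 MSS (slow start, doubled)
RTT 3: cwnd = 8 MSS (slow start, doubled)
RTT 4: cwnd = 16 MSS (slow start, doubled)
RTT 5: cwnd = 17 MSS (congestion avoidance, +1)
RTT 6: cwnd = 18 MSS (congestion avoidance, +1)
RTT 7: cwnd = 19 MSS (congestion avoidance, +1)
RTT 8: cwnd = 20 MSS (congestion avoidance, +1)

20


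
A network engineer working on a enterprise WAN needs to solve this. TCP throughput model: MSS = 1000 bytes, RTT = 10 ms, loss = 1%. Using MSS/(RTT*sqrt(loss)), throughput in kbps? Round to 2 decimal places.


Given: MSS = 1000 bytes, RTT = 10 ms, loss = 1%
RTT in seconds = 10 / 1000 = 0.01
Loss rate = 1% = 0.01
sqrt(loss) = sqrt(0.01) = 0.1
Throughput (bytes/s) = 1000 / (0.01 * 0.1) = 1000000.0000
Throughput (kbps) = 1000000.0000 * 8 / 1000 = 8000.000000 -> 8000.00 kbps (2 dp)

8000.00


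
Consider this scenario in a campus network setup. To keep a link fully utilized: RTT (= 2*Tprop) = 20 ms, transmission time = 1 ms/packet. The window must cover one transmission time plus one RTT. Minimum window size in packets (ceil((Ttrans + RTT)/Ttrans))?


Given: Ttrans = 1 ms, RTT = 20 ms (= 2 * Tprop, Tprop = 10 ms)
Time until first ACK returns = Ttrans + RTT = 1 + 20 = 21 ms
Need W * Ttrans >= Ttrans + RTT  ->  W >= (Ttrans + RTT) / Ttrans
(Ttrans + RTT) / Ttrans = 21 / 1 = 21
W_min = ceil(21) = 21

21


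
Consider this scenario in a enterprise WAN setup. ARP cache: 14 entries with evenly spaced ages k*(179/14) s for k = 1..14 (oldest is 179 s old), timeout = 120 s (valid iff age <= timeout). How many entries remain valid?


Ages are k * 179/14 s for k = 1..14 (spacing = 12.7857 s).
Entry k is valid iff k * 179/14 <= 120 iff k <= 14 * 120 / 179 = 9.3855
n_valid = floor(9.3855) = 9
(n_stale = 14 - 9 = 5)

9


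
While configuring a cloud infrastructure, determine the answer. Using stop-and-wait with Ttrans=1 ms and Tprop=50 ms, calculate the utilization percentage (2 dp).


Given: Ttrans = 1 ms, Tprop = 50 ms
RTT = 2 * Tprop = 2 * 50 = 100 ms
U = Ttrans / (Ttrans + RTT)
U = 1 / (1 + 100)
U = 1 / 101 = 0.009901
U% = 0.99%

0.99


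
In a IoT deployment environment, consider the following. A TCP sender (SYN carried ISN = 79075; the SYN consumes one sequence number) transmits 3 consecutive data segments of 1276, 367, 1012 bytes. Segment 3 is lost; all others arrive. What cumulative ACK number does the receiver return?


SYN uses sequence number 79075; first data byte = ISN + 1 = 79076.
Segment 1: SEQ = 79076, len = 1276 B, covers [79076, 80351]
Segment 2: SEQ = 80352, len = 367 B, covers [80352, 80718]
Segment 3: SEQ = 80719, len = 1012 B, covers [80719, 81730] [LOST]
In-order data received: bytes [79076, 80718] (segments 1..2).
Segment 3 missing -> gap begins at byte 80719.
Cumulative ACK = next expected in-order byte = 79076 + 1276 + 367 = 80719

80719


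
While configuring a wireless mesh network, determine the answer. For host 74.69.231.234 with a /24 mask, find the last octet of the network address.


Given: IP = 74.69.231.234, prefix = /24
Subnet mask = 255.255.255.0
Last octet of IP: 234
Last octet of mask: 0
Network last octet = 234 AND 0 = 0

0


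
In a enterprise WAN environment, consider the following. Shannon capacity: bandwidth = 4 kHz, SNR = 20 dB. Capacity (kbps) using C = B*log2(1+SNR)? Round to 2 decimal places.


Given: B = 4 kHz, SNR = 20 dB
SNR linear = 10^(20/10) = 100
1 + SNR = 101
log2(101) = 6.6582114828
C = 4 * 1000 * 6.6582114828 = 26632.8459 bps
C = 26.632846 kbps -> 26.63 kbps (2 dp)

26.63


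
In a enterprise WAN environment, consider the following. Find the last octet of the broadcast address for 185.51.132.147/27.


Given: IP = 185.51.132.147, prefix = /27
Host bits = 32 - 27 = 5
Network last octet = 147 AND mask = 128
Host part size = 2^5 - 1 = 31
Broadcast last octet = 128 OR 31 = 159

159


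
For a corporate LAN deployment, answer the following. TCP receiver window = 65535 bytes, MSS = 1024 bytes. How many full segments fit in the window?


Given: RWND = 65535 bytes, MSS = 1024 bytes
Full segments = floor(RWND / MSS)
Full segments = floor(65535 / 1024)
Full segments = floor(63.999) = 63

63


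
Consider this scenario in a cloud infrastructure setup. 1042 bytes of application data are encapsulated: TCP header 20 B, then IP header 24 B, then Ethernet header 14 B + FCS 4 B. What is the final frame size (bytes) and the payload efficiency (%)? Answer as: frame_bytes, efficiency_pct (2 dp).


TCP segment = 1042 + 20 = 1062 B
IP packet = 1062 + 24 = 1086 B
Ethernet frame = 1086 + 14 + 4 = 1104 B
Efficiency = app / frame = 1042 / 1104 = 0.943841 = 94.3841% -> 94.38% (2 dp)

1104, 94.38


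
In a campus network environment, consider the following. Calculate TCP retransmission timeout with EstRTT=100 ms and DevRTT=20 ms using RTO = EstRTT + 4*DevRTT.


Given: EstRTT = 100 ms, DevRTT = 20 ms
Timeout = EstRTT + 4 * DevRTT
4 * DevRTT = 4 * 20 = 80
Timeout = 100 + 80 = 180 ms

180


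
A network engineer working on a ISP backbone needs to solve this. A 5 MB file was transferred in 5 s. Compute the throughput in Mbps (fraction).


Given: file = 5 MB, time = 5 s
File in Mb = 5 * 8 = 40 Mb
Throughput = 40 / 5 Mbps
Throughput = 8 Mbps

8


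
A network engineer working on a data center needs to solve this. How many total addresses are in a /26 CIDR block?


Given: CIDR prefix /26
Host bits = 32 - 26 = 6
Total addresses = 2^6 = 64

64


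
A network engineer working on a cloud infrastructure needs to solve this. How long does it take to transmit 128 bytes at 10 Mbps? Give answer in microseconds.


Given: packet = 128 bytes, bandwidth = 10 Mbps
Packet in bits = 128 * 8 = 1024 bits
Bandwidth = 10 * 10^6 = 10000000 bps
Time = 1024 / 10000000 seconds
Time in us = 1024 * 10^6 / 10000000 = 102.4

102.4


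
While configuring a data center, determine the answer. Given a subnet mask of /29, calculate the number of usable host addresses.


Given: subnet mask /29
Host bits = 32 - 29 = 3
Total addresses = 2^3 = 8
Usable hosts = 8 - 2 (network + broadcast) = 6

6


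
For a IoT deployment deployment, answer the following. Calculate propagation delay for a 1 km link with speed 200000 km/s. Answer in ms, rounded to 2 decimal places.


Given: distance = 1 km, speed = 200000 km/s
Delay = distance / speed = 1 / 200000 seconds
Delay in ms = 1 * 1000 / 200000
Delay = 0.0050 ms
Rounded to 2 dp = 0.01 ms

0.01


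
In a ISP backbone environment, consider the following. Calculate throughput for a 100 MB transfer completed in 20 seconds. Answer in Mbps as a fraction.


Given: file = 100 MB, time = 20 s
File in Mb = 100 * 8 = 800 Mb
Throughput = 800 / 20 Mbps
Throughput = 40 Mbps

40


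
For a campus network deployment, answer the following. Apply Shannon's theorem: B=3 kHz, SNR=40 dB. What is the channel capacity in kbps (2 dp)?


Given: B = 3 kHz, SNR = 40 dB
SNR linear = 10^(40/10) = 10000
1 + SNR = 10001
log2(10001) = 13.2878566418
C = 3 * 1000 * 13.2878566418 = 39863.5699 bps
C = 39.863570 kbps -> 39.86 kbps (2 dp)

39.86


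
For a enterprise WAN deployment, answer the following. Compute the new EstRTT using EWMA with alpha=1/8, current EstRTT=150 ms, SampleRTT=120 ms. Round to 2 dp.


Given: EstRTT = 150 ms, SampleRTT = 120 ms, alpha = 1/8
New EstRTT = (1 - alpha) * EstRTT + alpha * SampleRTT
(7/8) * 150 = 131.25
(1/8) * 120 = 15
New EstRTT = 131.25 + 15 = 146.25 ms -> 146.25 ms (2 dp)

146.25


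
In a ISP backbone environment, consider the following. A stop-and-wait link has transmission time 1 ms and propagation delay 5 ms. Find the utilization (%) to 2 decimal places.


Given: Ttrans = 1 ms, Tprop = 5 ms
RTT = 2 * Tprop = 2 * 5 = 10 ms
U = Ttrans / (Ttrans + RTT)
U = 1 / (1 + 10)
U = 1 / 11 = 0.090909
U% = 9.09%

9.09


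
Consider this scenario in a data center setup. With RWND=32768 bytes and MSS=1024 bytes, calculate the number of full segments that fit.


Given: RWND = 32768 bytes, MSS = 1024 bytes
Full segments = floor(RWND / MSS)
Full segments = floor(32768 / 1024)
Full segments = floor(32.0) = 32

32


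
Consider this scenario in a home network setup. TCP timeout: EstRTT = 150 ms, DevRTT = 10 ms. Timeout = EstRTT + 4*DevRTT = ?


Given: EstRTT = 150 ms, DevRTT = 10 ms
Timeout = EstRTT + 4 * DevRTT
4 * DevRTT = 4 * 10 = 40
Timeout = 150 + 40 = 190 ms

190


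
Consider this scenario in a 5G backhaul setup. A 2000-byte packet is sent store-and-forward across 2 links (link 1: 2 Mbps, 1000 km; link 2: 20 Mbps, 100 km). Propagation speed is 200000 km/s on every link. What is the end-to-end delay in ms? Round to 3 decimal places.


Packet = 2000 bytes = 16000 bits. Store-and-forward: sum (t_trans + t_prop) per link.
Link 1: t_trans = 16000/(2*10^6) s = 8.0000 ms; t_prop = 1000/200000 s = 5.0000 ms; subtotal = 13.0000 ms
Link 2: t_trans = 16000/(20*10^6) s = 0.8000 ms; t_prop = 100/200000 s = 0.5000 ms; subtotal = 1.3000 ms
End-to-end = 13.0000 + 1.3000 = 14.3000 ms -> 14.300 ms (3 dp)

14.300


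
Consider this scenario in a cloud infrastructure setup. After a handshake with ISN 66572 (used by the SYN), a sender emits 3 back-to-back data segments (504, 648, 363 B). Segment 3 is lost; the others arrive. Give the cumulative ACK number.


SYN uses sequence number 66572; first data byte = ISN + 1 = 66573.
Segment 1: SEQ = 66573, len = 504 B, covers [66573, 67076]
Segment 2: SEQ = 67077, len = 648 B, covers [67077, 67724]
Segment 3: SEQ = 67725, len = 363 B, covers [67725, 68087] [LOST]
In-order data received: bytes [66573, 67724] (segments 1..2).
Segment 3 missing -> gap begins at byte 67725.
Cumulative ACK = next expected in-order byte = 66573 + 504 + 648 = 67725

67725


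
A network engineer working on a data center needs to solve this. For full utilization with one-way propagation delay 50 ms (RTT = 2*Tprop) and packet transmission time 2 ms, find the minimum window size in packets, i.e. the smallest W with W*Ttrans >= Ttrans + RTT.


Given: Ttrans = 2 ms, RTT = 100 ms (= 2 * Tprop, Tprop = 50 ms)
Time until first ACK returns = Ttrans + RTT = 2 + 100 = 102 ms
Need W * Ttrans >= Ttrans + RTT  ->  W >= (Ttrans + RTT) / Ttrans
(Ttrans + RTT) / Ttrans = 102 / 2 = 51
W_min = ceil(51) = 51

51
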